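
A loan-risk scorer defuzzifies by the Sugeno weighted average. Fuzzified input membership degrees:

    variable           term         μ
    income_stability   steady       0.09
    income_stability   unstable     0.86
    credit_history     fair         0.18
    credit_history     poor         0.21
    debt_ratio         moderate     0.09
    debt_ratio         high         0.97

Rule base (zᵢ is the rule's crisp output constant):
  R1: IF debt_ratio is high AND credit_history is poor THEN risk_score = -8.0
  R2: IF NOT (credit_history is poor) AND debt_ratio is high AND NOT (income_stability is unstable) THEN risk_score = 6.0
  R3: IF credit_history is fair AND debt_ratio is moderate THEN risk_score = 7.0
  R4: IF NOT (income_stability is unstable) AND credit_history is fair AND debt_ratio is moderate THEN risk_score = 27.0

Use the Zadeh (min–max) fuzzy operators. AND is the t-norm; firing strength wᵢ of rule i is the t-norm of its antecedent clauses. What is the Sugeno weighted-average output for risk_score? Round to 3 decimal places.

4.189

R1 (z=-8.0): high=0.97, poor=0.21; AND[min(a, b)] → w = 0.21
R2 (z=6.0): ¬poor=1−0.21=0.79, high=0.97, ¬unstable=1−0.86=0.14; AND[min(a, b)] → w = 0.14
R3 (z=7.0): fair=0.18, moderate=0.09; AND[min(a, b)] → w = 0.09
R4 (z=27.0): ¬unstable=1−0.86=0.14, fair=0.18, moderate=0.09; AND[min(a, b)] → w = 0.09
Weighted average = (0.21·-8.0 + 0.14·6.0 + 0.09·7.0 + 0.09·27.0) / (0.21 + 0.14 + 0.09 + 0.09)
  = 2.2200 / 0.5300 = 4.189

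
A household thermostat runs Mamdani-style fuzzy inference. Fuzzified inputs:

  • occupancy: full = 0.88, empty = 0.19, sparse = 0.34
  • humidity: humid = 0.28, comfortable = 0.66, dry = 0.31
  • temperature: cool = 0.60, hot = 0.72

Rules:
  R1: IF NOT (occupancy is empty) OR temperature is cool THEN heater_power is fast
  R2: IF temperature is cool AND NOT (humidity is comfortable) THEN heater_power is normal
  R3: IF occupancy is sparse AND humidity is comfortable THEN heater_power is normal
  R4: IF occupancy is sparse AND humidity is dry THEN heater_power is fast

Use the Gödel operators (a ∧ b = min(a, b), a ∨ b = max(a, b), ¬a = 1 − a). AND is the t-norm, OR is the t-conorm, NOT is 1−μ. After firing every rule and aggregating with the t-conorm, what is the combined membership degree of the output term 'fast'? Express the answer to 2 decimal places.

R1: ¬empty=1−0.19=0.81, cool=0.60; OR[max(a, b)] → w = 0.81
R2: cool=0.60, ¬comfortable=1−0.66=0.34; AND[min(a, b)] → w = 0.34
R3: sparse=0.34, comfortable=0.66; AND[min(a, b)] → w = 0.34
R4: sparse=0.34, dry=0.31; AND[min(a, b)] → w = 0.31
Rules with consequent 'fast': {R1, R4} → strengths 0.81, 0.31
Aggregate via t-conorm [max(a, b)]: 0.81

0.81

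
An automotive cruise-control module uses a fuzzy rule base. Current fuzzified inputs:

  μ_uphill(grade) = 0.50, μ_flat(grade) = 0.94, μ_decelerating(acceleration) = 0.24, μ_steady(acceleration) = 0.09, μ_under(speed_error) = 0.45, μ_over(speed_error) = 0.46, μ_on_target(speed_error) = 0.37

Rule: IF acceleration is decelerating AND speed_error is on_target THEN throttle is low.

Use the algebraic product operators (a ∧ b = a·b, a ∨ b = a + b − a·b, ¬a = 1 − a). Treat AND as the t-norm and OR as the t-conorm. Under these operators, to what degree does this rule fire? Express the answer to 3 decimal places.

firing strength: decelerating=0.24, on_target=0.37; AND[a·b] → w = 0.0888

0.089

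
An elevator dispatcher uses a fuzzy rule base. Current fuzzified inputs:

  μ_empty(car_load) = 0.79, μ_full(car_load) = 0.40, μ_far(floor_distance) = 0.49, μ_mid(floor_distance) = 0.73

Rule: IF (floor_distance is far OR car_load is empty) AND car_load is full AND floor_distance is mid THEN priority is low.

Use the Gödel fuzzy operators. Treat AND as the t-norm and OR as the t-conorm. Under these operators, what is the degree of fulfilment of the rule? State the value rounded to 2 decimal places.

firing strength: (far=0.49 OR empty=0.79) = 0.79; AND[min(a, b)] with full=0.40, mid=0.73 → w = 0.40

0.40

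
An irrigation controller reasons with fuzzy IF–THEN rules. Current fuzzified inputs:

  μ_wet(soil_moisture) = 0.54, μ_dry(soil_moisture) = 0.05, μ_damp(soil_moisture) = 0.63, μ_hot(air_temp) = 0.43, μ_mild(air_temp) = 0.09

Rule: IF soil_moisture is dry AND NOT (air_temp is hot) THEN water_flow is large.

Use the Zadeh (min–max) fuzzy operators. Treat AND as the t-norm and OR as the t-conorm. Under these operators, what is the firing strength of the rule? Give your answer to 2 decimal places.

0.05

firing strength: dry=0.05, ¬hot=1−0.43=0.57; AND[min(a, b)] → w = 0.05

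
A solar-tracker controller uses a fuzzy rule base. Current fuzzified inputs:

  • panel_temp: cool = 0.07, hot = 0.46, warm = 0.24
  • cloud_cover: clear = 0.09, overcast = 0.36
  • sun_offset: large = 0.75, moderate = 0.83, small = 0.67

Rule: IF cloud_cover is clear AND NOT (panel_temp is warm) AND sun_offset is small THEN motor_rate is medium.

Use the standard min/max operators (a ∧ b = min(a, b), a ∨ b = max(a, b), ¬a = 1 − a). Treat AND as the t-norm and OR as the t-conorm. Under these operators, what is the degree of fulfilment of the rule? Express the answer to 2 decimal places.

0.09

firing strength: clear=0.09, ¬warm=1−0.24=0.76, small=0.67; AND[min(a, b)] → w = 0.09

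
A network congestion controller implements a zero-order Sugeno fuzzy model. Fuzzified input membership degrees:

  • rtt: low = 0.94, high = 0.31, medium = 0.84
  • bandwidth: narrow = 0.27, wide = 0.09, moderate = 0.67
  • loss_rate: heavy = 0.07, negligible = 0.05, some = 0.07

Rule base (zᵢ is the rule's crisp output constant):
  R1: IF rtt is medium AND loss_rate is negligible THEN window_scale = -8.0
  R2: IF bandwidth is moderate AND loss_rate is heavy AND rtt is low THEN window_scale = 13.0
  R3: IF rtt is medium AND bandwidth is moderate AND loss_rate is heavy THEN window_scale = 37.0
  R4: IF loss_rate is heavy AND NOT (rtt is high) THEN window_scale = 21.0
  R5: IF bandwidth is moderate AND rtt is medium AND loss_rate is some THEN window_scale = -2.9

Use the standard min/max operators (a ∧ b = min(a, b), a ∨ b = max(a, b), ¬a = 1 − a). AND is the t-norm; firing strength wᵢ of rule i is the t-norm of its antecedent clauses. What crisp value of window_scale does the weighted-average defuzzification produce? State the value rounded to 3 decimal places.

R1 (z=-8.0): medium=0.84, negligible=0.05; AND[min(a, b)] → w = 0.05
R2 (z=13.0): moderate=0.67, heavy=0.07, low=0.94; AND[min(a, b)] → w = 0.07
R3 (z=37.0): medium=0.84, moderate=0.67, heavy=0.07; AND[min(a, b)] → w = 0.07
R4 (z=21.0): heavy=0.07, ¬high=1−0.31=0.69; AND[min(a, b)] → w = 0.07
R5 (z=-2.9): moderate=0.67, medium=0.84, some=0.07; AND[min(a, b)] → w = 0.07
Weighted average = (0.05·-8.0 + 0.07·13.0 + 0.07·37.0 + 0.07·21.0 + 0.07·-2.9) / (0.05 + 0.07 + 0.07 + 0.07 + 0.07)
  = 4.3670 / 0.3300 = 13.233

13.233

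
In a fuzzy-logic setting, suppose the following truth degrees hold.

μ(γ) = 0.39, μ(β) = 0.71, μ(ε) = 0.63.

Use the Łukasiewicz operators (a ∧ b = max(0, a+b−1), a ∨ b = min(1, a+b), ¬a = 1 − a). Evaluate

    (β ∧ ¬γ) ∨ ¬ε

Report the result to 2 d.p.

0.69

¬γ = 1 − 0.39 = 0.61
β ∧ ¬γ = max(0, a+b−1) on (0.71, 0.61) = 0.32
¬ε = 1 − 0.63 = 0.37
(β ∧ ¬γ) ∨ ¬ε = min(1, a+b) on (0.32, 0.37) = 0.69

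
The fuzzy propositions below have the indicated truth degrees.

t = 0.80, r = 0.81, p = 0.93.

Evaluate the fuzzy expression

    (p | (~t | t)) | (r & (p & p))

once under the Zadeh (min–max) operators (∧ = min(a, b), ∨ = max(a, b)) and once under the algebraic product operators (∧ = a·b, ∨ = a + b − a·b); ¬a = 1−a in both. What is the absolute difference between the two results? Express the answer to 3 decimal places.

0.067

Under Zadeh (min–max):
  ~t = 1 − 0.80 = 0.20
  ~t | t = max(a, b) on (0.20, 0.80) = 0.80
  p | (~t | t) = max(a, b) on (0.93, 0.80) = 0.93
  p & p = min(a, b) on (0.93, 0.93) = 0.93
  r & (p & p) = min(a, b) on (0.81, 0.93) = 0.81
  (p | (~t | t)) | (r & (p & p)) = max(a, b) on (0.93, 0.81) = 0.93
  → value = 0.9300
Under algebraic product:
  ~t = 1 − 0.8000 = 0.2000
  ~t | t = a + b − a·b on (0.2000, 0.8000) = 0.8400
  p | (~t | t) = a + b − a·b on (0.9300, 0.8400) = 0.9888
  p & p = a·b on (0.9300, 0.9300) = 0.8649
  r & (p & p) = a·b on (0.8100, 0.8649) = 0.7006
  (p | (~t | t)) | (r & (p & p)) = a + b − a·b on (0.9888, 0.7006) = 0.9966
  → value = 0.9966
|0.9300 − 0.9966| = 0.067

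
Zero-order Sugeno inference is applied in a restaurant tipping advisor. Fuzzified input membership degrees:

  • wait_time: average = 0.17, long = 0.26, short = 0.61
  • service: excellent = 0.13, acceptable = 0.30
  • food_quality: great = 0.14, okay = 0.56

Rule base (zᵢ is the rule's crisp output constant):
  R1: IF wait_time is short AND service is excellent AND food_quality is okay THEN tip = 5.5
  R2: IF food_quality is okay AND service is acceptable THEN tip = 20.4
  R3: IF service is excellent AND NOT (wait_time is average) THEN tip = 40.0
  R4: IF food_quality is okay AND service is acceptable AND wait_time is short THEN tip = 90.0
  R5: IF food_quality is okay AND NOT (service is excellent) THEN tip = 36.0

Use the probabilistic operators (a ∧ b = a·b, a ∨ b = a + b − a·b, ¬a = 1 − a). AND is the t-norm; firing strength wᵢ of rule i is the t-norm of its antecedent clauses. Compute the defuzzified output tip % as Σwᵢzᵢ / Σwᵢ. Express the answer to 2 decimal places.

R1 (z=5.5): short=0.61, excellent=0.13, okay=0.56; AND[a·b] → w = 0.0444
R2 (z=20.4): okay=0.56, acceptable=0.30; AND[a·b] → w = 0.1680
R3 (z=40.0): excellent=0.13, ¬average=1−0.17=0.83; AND[a·b] → w = 0.1079
R4 (z=90.0): okay=0.56, acceptable=0.30, short=0.61; AND[a·b] → w = 0.1025
R5 (z=36.0): okay=0.56, ¬excellent=1−0.13=0.87; AND[a·b] → w = 0.4872
Weighted average = (0.0444·5.5 + 0.1680·20.4 + 0.1079·40.0 + 0.1025·90.0 + 0.4872·36.0) / (0.0444 + 0.1680 + 0.1079 + 0.1025 + 0.4872)
  = 34.7498 / 0.9100 = 38.19

38.19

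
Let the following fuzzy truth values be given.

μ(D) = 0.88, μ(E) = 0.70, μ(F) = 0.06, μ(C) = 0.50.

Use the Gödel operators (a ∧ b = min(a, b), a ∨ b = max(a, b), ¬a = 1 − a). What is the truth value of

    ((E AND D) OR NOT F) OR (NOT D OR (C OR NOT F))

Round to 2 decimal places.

E AND D = min(a, b) on (0.70, 0.88) = 0.70
NOT F = 1 − 0.06 = 0.94
(E AND D) OR NOT F = max(a, b) on (0.70, 0.94) = 0.94
NOT D = 1 − 0.88 = 0.12
NOT F = 1 − 0.06 = 0.94
C OR NOT F = max(a, b) on (0.50, 0.94) = 0.94
NOT D OR (C OR NOT F) = max(a, b) on (0.12, 0.94) = 0.94
((E AND D) OR NOT F) OR (NOT D OR (C OR NOT F)) = max(a, b) on (0.94, 0.94) = 0.94

0.94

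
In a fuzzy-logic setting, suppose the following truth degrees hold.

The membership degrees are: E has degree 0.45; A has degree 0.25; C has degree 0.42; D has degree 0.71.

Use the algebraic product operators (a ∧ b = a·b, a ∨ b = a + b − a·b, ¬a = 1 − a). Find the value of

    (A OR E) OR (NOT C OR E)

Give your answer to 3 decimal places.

0.905

A OR E = a + b − a·b on (0.2500, 0.4500) = 0.5875
NOT C = 1 − 0.4200 = 0.5800
NOT C OR E = a + b − a·b on (0.5800, 0.4500) = 0.7690
(A OR E) OR (NOT C OR E) = a + b − a·b on (0.5875, 0.7690) = 0.9047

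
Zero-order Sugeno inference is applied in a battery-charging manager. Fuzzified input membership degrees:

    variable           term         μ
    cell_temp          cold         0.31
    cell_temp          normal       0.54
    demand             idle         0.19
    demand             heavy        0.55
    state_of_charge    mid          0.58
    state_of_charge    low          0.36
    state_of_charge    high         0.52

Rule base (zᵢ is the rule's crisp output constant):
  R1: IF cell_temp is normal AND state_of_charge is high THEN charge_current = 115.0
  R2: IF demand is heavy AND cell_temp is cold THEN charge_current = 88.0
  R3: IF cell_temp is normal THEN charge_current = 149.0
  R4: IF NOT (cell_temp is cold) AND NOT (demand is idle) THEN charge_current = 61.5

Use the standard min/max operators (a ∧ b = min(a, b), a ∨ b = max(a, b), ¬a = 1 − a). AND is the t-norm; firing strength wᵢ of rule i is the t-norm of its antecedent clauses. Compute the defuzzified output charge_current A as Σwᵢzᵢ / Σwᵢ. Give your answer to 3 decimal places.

101.930

R1 (z=115.0): normal=0.54, high=0.52; AND[min(a, b)] → w = 0.52
R2 (z=88.0): heavy=0.55, cold=0.31; AND[min(a, b)] → w = 0.31
R3 (z=149.0): normal=0.54 → w = 0.54
R4 (z=61.5): ¬cold=1−0.31=0.69, ¬idle=1−0.19=0.81; AND[min(a, b)] → w = 0.69
Weighted average = (0.52·115.0 + 0.31·88.0 + 0.54·149.0 + 0.69·61.5) / (0.52 + 0.31 + 0.54 + 0.69)
  = 209.9750 / 2.0600 = 101.930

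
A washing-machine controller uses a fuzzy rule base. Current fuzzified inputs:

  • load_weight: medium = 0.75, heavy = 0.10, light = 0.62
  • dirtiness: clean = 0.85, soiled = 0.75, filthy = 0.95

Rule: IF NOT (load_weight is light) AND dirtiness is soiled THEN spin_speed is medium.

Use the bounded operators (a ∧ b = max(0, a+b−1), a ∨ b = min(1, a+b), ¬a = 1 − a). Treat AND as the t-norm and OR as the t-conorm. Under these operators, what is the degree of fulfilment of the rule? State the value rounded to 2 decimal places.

0.13

firing strength: ¬light=1−0.62=0.38, soiled=0.75; AND[max(0, a+b−1)] → w = 0.13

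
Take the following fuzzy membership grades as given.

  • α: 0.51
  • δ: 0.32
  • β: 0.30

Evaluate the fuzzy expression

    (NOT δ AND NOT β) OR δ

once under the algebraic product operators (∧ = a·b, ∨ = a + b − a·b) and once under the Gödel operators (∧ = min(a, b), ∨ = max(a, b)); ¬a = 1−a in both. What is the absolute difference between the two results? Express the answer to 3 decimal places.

Under algebraic product:
  NOT δ = 1 − 0.3200 = 0.6800
  NOT β = 1 − 0.3000 = 0.7000
  NOT δ AND NOT β = a·b on (0.6800, 0.7000) = 0.4760
  (NOT δ AND NOT β) OR δ = a + b − a·b on (0.4760, 0.3200) = 0.6437
  → value = 0.6437
Under Gödel:
  NOT δ = 1 − 0.32 = 0.68
  NOT β = 1 − 0.30 = 0.70
  NOT δ AND NOT β = min(a, b) on (0.68, 0.70) = 0.68
  (NOT δ AND NOT β) OR δ = max(a, b) on (0.68, 0.32) = 0.68
  → value = 0.6800
|0.6437 − 0.6800| = 0.036

0.036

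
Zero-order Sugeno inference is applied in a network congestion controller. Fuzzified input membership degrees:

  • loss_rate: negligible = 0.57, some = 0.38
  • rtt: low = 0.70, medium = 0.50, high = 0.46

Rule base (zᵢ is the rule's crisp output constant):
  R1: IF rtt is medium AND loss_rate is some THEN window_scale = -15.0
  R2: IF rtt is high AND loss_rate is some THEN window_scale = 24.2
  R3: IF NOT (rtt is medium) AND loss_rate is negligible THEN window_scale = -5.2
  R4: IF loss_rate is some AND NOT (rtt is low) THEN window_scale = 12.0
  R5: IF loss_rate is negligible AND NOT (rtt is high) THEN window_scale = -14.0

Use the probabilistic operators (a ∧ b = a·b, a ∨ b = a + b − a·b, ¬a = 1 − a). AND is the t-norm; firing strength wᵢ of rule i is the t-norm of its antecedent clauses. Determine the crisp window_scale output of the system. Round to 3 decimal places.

R1 (z=-15.0): medium=0.50, some=0.38; AND[a·b] → w = 0.1900
R2 (z=24.2): high=0.46, some=0.38; AND[a·b] → w = 0.1748
R3 (z=-5.2): ¬medium=1−0.50=0.50, negligible=0.57; AND[a·b] → w = 0.2850
R4 (z=12.0): some=0.38, ¬low=1−0.70=0.30; AND[a·b] → w = 0.1140
R5 (z=-14.0): negligible=0.57, ¬high=1−0.46=0.54; AND[a·b] → w = 0.3078
Weighted average = (0.1900·-15.0 + 0.1748·24.2 + 0.2850·-5.2 + 0.1140·12.0 + 0.3078·-14.0) / (0.1900 + 0.1748 + 0.2850 + 0.1140 + 0.3078)
  = -3.0430 / 1.0716 = -2.840

-2.840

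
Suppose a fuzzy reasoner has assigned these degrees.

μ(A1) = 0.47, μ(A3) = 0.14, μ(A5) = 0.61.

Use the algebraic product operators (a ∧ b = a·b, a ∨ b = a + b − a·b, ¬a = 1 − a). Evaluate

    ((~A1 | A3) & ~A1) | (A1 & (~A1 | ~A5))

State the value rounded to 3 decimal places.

0.545

~A1 = 1 − 0.4700 = 0.5300
~A1 | A3 = a + b − a·b on (0.5300, 0.1400) = 0.5958
~A1 = 1 − 0.4700 = 0.5300
(~A1 | A3) & ~A1 = a·b on (0.5958, 0.5300) = 0.3158
~A1 = 1 − 0.4700 = 0.5300
~A5 = 1 − 0.6100 = 0.3900
~A1 | ~A5 = a + b − a·b on (0.5300, 0.3900) = 0.7133
A1 & (~A1 | ~A5) = a·b on (0.4700, 0.7133) = 0.3353
((~A1 | A3) & ~A1) | (A1 & (~A1 | ~A5)) = a + b − a·b on (0.3158, 0.3353) = 0.5452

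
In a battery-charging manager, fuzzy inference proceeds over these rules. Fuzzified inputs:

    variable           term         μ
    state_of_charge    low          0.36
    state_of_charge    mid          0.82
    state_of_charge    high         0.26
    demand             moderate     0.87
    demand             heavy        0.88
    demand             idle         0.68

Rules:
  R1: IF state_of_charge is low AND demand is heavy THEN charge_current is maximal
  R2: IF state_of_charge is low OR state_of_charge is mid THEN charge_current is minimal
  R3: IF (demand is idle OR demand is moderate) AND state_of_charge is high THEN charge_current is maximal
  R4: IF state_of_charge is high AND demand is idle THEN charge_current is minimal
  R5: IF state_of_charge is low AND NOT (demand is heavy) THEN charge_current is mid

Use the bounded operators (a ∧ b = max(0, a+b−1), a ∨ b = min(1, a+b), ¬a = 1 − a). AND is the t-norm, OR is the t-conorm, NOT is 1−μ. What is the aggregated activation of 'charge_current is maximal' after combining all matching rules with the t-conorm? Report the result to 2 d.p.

R1: low=0.36, heavy=0.88; AND[max(0, a+b−1)] → w = 0.24
R2: low=0.36, mid=0.82; OR[min(1, a+b)] → w = 1.00
R3: (idle=0.68 OR moderate=0.87) = 1.00; AND[max(0, a+b−1)] with high=0.26 → w = 0.26
R4: high=0.26, idle=0.68; AND[max(0, a+b−1)] → w = 0.00
R5: low=0.36, ¬heavy=1−0.88=0.12; AND[max(0, a+b−1)] → w = 0.00
Rules with consequent 'maximal': {R1, R3} → strengths 0.24, 0.26
Aggregate via t-conorm [min(1, a+b)]: 0.50

0.50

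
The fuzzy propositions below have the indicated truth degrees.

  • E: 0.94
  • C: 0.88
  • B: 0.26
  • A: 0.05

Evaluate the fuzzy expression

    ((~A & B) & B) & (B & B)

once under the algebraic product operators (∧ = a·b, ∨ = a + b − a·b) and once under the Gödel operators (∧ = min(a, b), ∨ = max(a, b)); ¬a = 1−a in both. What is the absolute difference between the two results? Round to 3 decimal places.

0.256

Under algebraic product:
  ~A = 1 − 0.0500 = 0.9500
  ~A & B = a·b on (0.9500, 0.2600) = 0.2470
  (~A & B) & B = a·b on (0.2470, 0.2600) = 0.0642
  B & B = a·b on (0.2600, 0.2600) = 0.0676
  ((~A & B) & B) & (B & B) = a·b on (0.0642, 0.0676) = 0.0043
  → value = 0.0043
Under Gödel:
  ~A = 1 − 0.05 = 0.95
  ~A & B = min(a, b) on (0.95, 0.26) = 0.26
  (~A & B) & B = min(a, b) on (0.26, 0.26) = 0.26
  B & B = min(a, b) on (0.26, 0.26) = 0.26
  ((~A & B) & B) & (B & B) = min(a, b) on (0.26, 0.26) = 0.26
  → value = 0.2600
|0.0043 − 0.2600| = 0.256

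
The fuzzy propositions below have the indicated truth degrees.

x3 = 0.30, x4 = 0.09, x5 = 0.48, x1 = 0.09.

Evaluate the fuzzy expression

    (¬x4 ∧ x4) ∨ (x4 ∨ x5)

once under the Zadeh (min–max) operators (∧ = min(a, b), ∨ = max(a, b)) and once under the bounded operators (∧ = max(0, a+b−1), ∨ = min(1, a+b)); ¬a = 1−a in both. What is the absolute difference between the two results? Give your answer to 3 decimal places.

Under Zadeh (min–max):
  ¬x4 = 1 − 0.09 = 0.91
  ¬x4 ∧ x4 = min(a, b) on (0.91, 0.09) = 0.09
  x4 ∨ x5 = max(a, b) on (0.09, 0.48) = 0.48
  (¬x4 ∧ x4) ∨ (x4 ∨ x5) = max(a, b) on (0.09, 0.48) = 0.48
  → value = 0.4800
Under bounded:
  ¬x4 = 1 − 0.09 = 0.91
  ¬x4 ∧ x4 = max(0, a+b−1) on (0.91, 0.09) = 0.00
  x4 ∨ x5 = min(1, a+b) on (0.09, 0.48) = 0.57
  (¬x4 ∧ x4) ∨ (x4 ∨ x5) = min(1, a+b) on (0.00, 0.57) = 0.57
  → value = 0.5700
|0.4800 − 0.5700| = 0.090

0.090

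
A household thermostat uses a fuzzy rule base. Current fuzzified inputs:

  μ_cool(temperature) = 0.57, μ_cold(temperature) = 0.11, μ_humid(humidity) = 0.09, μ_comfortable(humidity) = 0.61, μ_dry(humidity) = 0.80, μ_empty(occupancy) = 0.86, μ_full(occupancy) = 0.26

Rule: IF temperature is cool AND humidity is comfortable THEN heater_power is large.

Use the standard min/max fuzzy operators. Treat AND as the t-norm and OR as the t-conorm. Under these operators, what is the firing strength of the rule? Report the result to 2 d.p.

0.57

firing strength: cool=0.57, comfortable=0.61; AND[min(a, b)] → w = 0.57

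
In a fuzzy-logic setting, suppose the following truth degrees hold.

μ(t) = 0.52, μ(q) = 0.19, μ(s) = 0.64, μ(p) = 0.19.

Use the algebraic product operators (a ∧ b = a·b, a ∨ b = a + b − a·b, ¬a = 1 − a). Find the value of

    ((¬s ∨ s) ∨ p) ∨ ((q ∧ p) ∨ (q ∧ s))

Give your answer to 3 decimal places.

¬s = 1 − 0.6400 = 0.3600
¬s ∨ s = a + b − a·b on (0.3600, 0.6400) = 0.7696
(¬s ∨ s) ∨ p = a + b − a·b on (0.7696, 0.1900) = 0.8134
q ∧ p = a·b on (0.1900, 0.1900) = 0.0361
q ∧ s = a·b on (0.1900, 0.6400) = 0.1216
(q ∧ p) ∨ (q ∧ s) = a + b − a·b on (0.0361, 0.1216) = 0.1533
((¬s ∨ s) ∨ p) ∨ ((q ∧ p) ∨ (q ∧ s)) = a + b − a·b on (0.8134, 0.1533) = 0.8420

0.842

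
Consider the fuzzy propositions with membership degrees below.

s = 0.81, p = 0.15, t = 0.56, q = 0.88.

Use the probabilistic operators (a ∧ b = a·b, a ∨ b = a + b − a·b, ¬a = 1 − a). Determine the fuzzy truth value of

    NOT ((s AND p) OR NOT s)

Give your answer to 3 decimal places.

0.712

s AND p = a·b on (0.8100, 0.1500) = 0.1215
NOT s = 1 − 0.8100 = 0.1900
(s AND p) OR NOT s = a + b − a·b on (0.1215, 0.1900) = 0.2884
NOT ((s AND p) OR NOT s) = 1 − 0.2884 = 0.7116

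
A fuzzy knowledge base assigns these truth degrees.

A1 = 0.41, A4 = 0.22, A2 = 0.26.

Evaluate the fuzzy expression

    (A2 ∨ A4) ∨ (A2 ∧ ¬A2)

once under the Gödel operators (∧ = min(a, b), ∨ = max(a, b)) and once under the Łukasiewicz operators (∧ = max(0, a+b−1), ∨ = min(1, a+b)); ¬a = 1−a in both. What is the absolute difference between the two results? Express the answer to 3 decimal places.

0.220

Under Gödel:
  A2 ∨ A4 = max(a, b) on (0.26, 0.22) = 0.26
  ¬A2 = 1 − 0.26 = 0.74
  A2 ∧ ¬A2 = min(a, b) on (0.26, 0.74) = 0.26
  (A2 ∨ A4) ∨ (A2 ∧ ¬A2) = max(a, b) on (0.26, 0.26) = 0.26
  → value = 0.2600
Under Łukasiewicz:
  A2 ∨ A4 = min(1, a+b) on (0.26, 0.22) = 0.48
  ¬A2 = 1 − 0.26 = 0.74
  A2 ∧ ¬A2 = max(0, a+b−1) on (0.26, 0.74) = 0.00
  (A2 ∨ A4) ∨ (A2 ∧ ¬A2) = min(1, a+b) on (0.48, 0.00) = 0.48
  → value = 0.4800
|0.2600 − 0.4800| = 0.220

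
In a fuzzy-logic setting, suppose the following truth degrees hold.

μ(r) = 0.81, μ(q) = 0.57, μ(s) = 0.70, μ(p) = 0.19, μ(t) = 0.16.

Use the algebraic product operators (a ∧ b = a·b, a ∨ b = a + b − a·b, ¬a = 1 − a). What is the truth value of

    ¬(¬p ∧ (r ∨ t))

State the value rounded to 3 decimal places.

¬p = 1 − 0.1900 = 0.8100
r ∨ t = a + b − a·b on (0.8100, 0.1600) = 0.8404
¬p ∧ (r ∨ t) = a·b on (0.8100, 0.8404) = 0.6807
¬(¬p ∧ (r ∨ t)) = 1 − 0.6807 = 0.3193

0.319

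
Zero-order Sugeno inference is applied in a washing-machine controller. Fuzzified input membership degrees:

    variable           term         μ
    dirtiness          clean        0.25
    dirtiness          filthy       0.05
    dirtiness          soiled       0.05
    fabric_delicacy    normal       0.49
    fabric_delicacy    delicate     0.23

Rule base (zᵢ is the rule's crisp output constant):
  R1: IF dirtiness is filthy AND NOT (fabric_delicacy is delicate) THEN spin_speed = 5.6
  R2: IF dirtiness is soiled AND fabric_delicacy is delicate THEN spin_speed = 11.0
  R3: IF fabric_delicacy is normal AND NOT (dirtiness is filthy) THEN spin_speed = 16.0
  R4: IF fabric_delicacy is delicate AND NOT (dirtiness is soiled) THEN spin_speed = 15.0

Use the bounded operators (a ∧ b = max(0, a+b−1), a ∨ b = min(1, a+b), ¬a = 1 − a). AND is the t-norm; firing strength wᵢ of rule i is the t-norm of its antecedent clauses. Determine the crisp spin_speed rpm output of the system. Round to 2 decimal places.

R1 (z=5.6): filthy=0.05, ¬delicate=1−0.23=0.77; AND[max(0, a+b−1)] → w = 0.00
R2 (z=11.0): soiled=0.05, delicate=0.23; AND[max(0, a+b−1)] → w = 0.00
R3 (z=16.0): normal=0.49, ¬filthy=1−0.05=0.95; AND[max(0, a+b−1)] → w = 0.44
R4 (z=15.0): delicate=0.23, ¬soiled=1−0.05=0.95; AND[max(0, a+b−1)] → w = 0.18
Weighted average = (0.00·5.6 + 0.00·11.0 + 0.44·16.0 + 0.18·15.0) / (0.00 + 0.00 + 0.44 + 0.18)
  = 9.7400 / 0.6200 = 15.71

15.71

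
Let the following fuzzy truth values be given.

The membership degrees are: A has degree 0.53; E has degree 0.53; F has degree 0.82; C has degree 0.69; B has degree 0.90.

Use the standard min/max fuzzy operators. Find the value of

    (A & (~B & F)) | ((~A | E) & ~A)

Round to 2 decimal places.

0.47

~B = 1 − 0.90 = 0.10
~B & F = min(a, b) on (0.10, 0.82) = 0.10
A & (~B & F) = min(a, b) on (0.53, 0.10) = 0.10
~A = 1 − 0.53 = 0.47
~A | E = max(a, b) on (0.47, 0.53) = 0.53
~A = 1 − 0.53 = 0.47
(~A | E) & ~A = min(a, b) on (0.53, 0.47) = 0.47
(A & (~B & F)) | ((~A | E) & ~A) = max(a, b) on (0.10, 0.47) = 0.47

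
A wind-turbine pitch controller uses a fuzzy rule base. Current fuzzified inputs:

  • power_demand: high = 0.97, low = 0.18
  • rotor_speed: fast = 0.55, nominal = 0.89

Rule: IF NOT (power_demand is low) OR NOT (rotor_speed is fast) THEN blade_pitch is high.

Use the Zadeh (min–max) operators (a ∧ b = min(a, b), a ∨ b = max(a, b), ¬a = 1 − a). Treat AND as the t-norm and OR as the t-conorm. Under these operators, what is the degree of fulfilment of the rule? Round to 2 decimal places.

0.82

firing strength: ¬low=1−0.18=0.82, ¬fast=1−0.55=0.45; OR[max(a, b)] → w = 0.82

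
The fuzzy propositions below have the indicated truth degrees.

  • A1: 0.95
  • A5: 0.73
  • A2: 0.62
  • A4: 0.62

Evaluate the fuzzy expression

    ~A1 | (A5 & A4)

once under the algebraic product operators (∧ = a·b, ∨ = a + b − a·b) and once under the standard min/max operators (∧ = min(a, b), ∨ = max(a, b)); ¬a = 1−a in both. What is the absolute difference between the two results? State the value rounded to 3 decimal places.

Under algebraic product:
  ~A1 = 1 − 0.9500 = 0.0500
  A5 & A4 = a·b on (0.7300, 0.6200) = 0.4526
  ~A1 | (A5 & A4) = a + b − a·b on (0.0500, 0.4526) = 0.4800
  → value = 0.4800
Under standard min/max:
  ~A1 = 1 − 0.95 = 0.05
  A5 & A4 = min(a, b) on (0.73, 0.62) = 0.62
  ~A1 | (A5 & A4) = max(a, b) on (0.05, 0.62) = 0.62
  → value = 0.6200
|0.4800 − 0.6200| = 0.140

0.140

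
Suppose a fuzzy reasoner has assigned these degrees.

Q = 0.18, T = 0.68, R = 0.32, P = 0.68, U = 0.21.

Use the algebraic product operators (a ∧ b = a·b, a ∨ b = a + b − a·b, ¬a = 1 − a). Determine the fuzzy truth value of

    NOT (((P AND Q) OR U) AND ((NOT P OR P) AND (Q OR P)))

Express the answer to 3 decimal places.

P AND Q = a·b on (0.6800, 0.1800) = 0.1224
(P AND Q) OR U = a + b − a·b on (0.1224, 0.2100) = 0.3067
NOT P = 1 − 0.6800 = 0.3200
NOT P OR P = a + b − a·b on (0.3200, 0.6800) = 0.7824
Q OR P = a + b − a·b on (0.1800, 0.6800) = 0.7376
(NOT P OR P) AND (Q OR P) = a·b on (0.7824, 0.7376) = 0.5771
((P AND Q) OR U) AND ((NOT P OR P) AND (Q OR P)) = a·b on (0.3067, 0.5771) = 0.1770
NOT (((P AND Q) OR U) AND ((NOT P OR P) AND (Q OR P))) = 1 − 0.1770 = 0.8230

0.823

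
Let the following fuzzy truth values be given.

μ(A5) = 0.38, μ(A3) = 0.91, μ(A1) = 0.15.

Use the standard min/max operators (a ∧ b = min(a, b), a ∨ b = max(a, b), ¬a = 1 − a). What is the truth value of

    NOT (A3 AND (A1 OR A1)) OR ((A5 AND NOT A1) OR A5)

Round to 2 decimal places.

A1 OR A1 = max(a, b) on (0.15, 0.15) = 0.15
A3 AND (A1 OR A1) = min(a, b) on (0.91, 0.15) = 0.15
NOT (A3 AND (A1 OR A1)) = 1 − 0.15 = 0.85
NOT A1 = 1 − 0.15 = 0.85
A5 AND NOT A1 = min(a, b) on (0.38, 0.85) = 0.38
(A5 AND NOT A1) OR A5 = max(a, b) on (0.38, 0.38) = 0.38
NOT (A3 AND (A1 OR A1)) OR ((A5 AND NOT A1) OR A5) = max(a, b) on (0.85, 0.38) = 0.85

0.85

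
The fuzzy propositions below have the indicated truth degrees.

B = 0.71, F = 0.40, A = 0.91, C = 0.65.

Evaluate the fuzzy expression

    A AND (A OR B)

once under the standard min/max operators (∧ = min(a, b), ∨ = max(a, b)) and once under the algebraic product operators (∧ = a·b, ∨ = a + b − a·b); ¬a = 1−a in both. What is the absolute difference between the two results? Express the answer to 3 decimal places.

0.024

Under standard min/max:
  A OR B = max(a, b) on (0.91, 0.71) = 0.91
  A AND (A OR B) = min(a, b) on (0.91, 0.91) = 0.91
  → value = 0.9100
Under algebraic product:
  A OR B = a + b − a·b on (0.9100, 0.7100) = 0.9739
  A AND (A OR B) = a·b on (0.9100, 0.9739) = 0.8862
  → value = 0.8862
|0.9100 − 0.8862| = 0.024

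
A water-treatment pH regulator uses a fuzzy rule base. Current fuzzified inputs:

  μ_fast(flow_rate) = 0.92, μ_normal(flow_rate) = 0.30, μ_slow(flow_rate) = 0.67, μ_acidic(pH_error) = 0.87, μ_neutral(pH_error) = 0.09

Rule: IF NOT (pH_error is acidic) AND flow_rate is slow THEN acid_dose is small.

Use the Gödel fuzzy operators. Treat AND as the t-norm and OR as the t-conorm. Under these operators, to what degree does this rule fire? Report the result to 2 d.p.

firing strength: ¬acidic=1−0.87=0.13, slow=0.67; AND[min(a, b)] → w = 0.13

0.13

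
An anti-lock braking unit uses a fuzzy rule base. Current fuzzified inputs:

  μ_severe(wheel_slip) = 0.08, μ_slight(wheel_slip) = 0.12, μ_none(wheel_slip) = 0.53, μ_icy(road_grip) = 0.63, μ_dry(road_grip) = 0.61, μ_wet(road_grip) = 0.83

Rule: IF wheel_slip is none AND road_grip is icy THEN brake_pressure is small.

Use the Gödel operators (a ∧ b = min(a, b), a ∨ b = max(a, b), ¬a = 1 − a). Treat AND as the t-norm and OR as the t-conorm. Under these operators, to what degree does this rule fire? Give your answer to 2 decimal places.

firing strength: none=0.53, icy=0.63; AND[min(a, b)] → w = 0.53

0.53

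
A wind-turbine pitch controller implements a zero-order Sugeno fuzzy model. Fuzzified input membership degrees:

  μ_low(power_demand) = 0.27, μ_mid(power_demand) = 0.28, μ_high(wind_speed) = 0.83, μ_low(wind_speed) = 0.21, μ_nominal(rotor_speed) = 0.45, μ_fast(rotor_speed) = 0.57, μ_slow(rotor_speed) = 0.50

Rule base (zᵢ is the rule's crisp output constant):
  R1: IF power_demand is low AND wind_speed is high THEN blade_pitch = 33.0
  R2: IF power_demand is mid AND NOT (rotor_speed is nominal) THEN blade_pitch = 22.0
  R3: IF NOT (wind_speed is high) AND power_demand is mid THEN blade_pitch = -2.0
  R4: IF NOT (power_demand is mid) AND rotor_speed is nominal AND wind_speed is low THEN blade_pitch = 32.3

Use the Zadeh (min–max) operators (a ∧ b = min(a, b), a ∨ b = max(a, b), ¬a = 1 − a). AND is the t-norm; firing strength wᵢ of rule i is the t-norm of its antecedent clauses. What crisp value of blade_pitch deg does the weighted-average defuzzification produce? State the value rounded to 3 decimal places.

R1 (z=33.0): low=0.27, high=0.83; AND[min(a, b)] → w = 0.27
R2 (z=22.0): mid=0.28, ¬nominal=1−0.45=0.55; AND[min(a, b)] → w = 0.28
R3 (z=-2.0): ¬high=1−0.83=0.17, mid=0.28; AND[min(a, b)] → w = 0.17
R4 (z=32.3): ¬mid=1−0.28=0.72, nominal=0.45, low=0.21; AND[min(a, b)] → w = 0.21
Weighted average = (0.27·33.0 + 0.28·22.0 + 0.17·-2.0 + 0.21·32.3) / (0.27 + 0.28 + 0.17 + 0.21)
  = 21.5130 / 0.9300 = 23.132

23.132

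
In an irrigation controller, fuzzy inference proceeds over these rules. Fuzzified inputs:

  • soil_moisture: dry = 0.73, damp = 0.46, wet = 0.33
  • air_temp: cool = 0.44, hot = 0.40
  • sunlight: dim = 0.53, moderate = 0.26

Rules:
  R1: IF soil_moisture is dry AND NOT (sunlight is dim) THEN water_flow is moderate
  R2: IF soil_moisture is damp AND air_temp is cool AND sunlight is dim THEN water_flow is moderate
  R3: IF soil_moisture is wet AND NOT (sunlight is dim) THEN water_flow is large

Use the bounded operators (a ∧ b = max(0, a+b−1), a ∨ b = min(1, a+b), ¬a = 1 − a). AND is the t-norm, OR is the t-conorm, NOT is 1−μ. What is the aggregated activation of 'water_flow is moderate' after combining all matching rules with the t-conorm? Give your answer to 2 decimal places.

0.20

R1: dry=0.73, ¬dim=1−0.53=0.47; AND[max(0, a+b−1)] → w = 0.20
R2: damp=0.46, cool=0.44, dim=0.53; AND[max(0, a+b−1)] → w = 0.00
R3: wet=0.33, ¬dim=1−0.53=0.47; AND[max(0, a+b−1)] → w = 0.00
Rules with consequent 'moderate': {R1, R2} → strengths 0.20, 0.00
Aggregate via t-conorm [min(1, a+b)]: 0.20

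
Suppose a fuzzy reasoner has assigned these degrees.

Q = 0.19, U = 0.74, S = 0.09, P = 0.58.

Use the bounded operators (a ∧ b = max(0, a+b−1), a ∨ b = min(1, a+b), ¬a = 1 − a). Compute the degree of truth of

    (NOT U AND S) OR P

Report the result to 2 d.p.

0.58

NOT U = 1 − 0.74 = 0.26
NOT U AND S = max(0, a+b−1) on (0.26, 0.09) = 0.00
(NOT U AND S) OR P = min(1, a+b) on (0.00, 0.58) = 0.58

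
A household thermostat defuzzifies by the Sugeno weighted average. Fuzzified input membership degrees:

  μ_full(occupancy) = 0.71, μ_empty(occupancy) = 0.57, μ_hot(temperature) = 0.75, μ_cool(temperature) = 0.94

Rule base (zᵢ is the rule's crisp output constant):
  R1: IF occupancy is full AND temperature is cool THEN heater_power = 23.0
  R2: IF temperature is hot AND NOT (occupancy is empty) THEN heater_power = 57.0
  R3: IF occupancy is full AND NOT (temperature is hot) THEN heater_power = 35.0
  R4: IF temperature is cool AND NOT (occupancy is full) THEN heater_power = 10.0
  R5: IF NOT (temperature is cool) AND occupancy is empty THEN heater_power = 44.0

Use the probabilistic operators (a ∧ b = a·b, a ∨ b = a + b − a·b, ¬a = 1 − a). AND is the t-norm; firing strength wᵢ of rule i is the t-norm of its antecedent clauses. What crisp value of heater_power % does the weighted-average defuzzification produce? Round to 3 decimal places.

29.966

R1 (z=23.0): full=0.71, cool=0.94; AND[a·b] → w = 0.6674
R2 (z=57.0): hot=0.75, ¬empty=1−0.57=0.43; AND[a·b] → w = 0.3225
R3 (z=35.0): full=0.71, ¬hot=1−0.75=0.25; AND[a·b] → w = 0.1775
R4 (z=10.0): cool=0.94, ¬full=1−0.71=0.29; AND[a·b] → w = 0.2726
R5 (z=44.0): ¬cool=1−0.94=0.06, empty=0.57; AND[a·b] → w = 0.0342
Weighted average = (0.6674·23.0 + 0.3225·57.0 + 0.1775·35.0 + 0.2726·10.0 + 0.0342·44.0) / (0.6674 + 0.3225 + 0.1775 + 0.2726 + 0.0342)
  = 44.1760 / 1.4742 = 29.966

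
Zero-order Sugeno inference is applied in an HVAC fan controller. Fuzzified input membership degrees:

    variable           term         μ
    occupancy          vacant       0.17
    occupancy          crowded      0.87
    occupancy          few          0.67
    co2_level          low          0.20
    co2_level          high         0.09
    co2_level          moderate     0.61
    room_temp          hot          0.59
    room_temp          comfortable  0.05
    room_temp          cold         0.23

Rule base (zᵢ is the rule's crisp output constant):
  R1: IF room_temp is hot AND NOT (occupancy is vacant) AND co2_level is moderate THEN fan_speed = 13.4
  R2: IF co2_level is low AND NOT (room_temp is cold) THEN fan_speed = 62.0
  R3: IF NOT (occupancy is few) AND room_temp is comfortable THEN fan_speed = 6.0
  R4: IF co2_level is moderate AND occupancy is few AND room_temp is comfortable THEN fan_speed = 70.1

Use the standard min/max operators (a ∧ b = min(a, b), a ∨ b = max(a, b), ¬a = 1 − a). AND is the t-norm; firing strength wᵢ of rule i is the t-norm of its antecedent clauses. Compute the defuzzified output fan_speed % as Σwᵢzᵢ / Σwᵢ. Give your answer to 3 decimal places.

R1 (z=13.4): hot=0.59, ¬vacant=1−0.17=0.83, moderate=0.61; AND[min(a, b)] → w = 0.59
R2 (z=62.0): low=0.20, ¬cold=1−0.23=0.77; AND[min(a, b)] → w = 0.20
R3 (z=6.0): ¬few=1−0.67=0.33, comfortable=0.05; AND[min(a, b)] → w = 0.05
R4 (z=70.1): moderate=0.61, few=0.67, comfortable=0.05; AND[min(a, b)] → w = 0.05
Weighted average = (0.59·13.4 + 0.20·62.0 + 0.05·6.0 + 0.05·70.1) / (0.59 + 0.20 + 0.05 + 0.05)
  = 24.1110 / 0.8900 = 27.091

27.091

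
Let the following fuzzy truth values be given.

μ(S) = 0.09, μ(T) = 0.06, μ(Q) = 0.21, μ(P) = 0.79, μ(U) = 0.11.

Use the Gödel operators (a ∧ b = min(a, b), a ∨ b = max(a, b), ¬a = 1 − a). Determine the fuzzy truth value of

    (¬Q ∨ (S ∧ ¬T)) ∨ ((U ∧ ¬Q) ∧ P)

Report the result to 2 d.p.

¬Q = 1 − 0.21 = 0.79
¬T = 1 − 0.06 = 0.94
S ∧ ¬T = min(a, b) on (0.09, 0.94) = 0.09
¬Q ∨ (S ∧ ¬T) = max(a, b) on (0.79, 0.09) = 0.79
¬Q = 1 − 0.21 = 0.79
U ∧ ¬Q = min(a, b) on (0.11, 0.79) = 0.11
(U ∧ ¬Q) ∧ P = min(a, b) on (0.11, 0.79) = 0.11
(¬Q ∨ (S ∧ ¬T)) ∨ ((U ∧ ¬Q) ∧ P) = max(a, b) on (0.79, 0.11) = 0.79

0.79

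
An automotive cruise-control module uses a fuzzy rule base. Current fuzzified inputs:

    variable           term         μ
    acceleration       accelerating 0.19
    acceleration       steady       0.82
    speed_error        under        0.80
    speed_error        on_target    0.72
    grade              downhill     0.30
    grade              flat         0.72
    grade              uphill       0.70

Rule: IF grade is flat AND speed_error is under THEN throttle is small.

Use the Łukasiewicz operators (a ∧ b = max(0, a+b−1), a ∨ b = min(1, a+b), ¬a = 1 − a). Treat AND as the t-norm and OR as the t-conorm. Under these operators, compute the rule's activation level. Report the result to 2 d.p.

firing strength: flat=0.72, under=0.80; AND[max(0, a+b−1)] → w = 0.52

0.52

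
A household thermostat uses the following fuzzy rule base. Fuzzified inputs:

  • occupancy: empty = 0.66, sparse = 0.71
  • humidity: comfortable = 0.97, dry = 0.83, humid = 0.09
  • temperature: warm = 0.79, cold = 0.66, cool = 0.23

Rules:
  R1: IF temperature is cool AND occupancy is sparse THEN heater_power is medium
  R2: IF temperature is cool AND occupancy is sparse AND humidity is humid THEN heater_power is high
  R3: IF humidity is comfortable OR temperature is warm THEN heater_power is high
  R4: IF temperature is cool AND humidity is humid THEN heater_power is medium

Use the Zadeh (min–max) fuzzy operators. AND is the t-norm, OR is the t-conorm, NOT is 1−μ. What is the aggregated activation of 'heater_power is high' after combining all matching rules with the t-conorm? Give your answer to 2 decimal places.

0.97

R1: cool=0.23, sparse=0.71; AND[min(a, b)] → w = 0.23
R2: cool=0.23, sparse=0.71, humid=0.09; AND[min(a, b)] → w = 0.09
R3: comfortable=0.97, warm=0.79; OR[max(a, b)] → w = 0.97
R4: cool=0.23, humid=0.09; AND[min(a, b)] → w = 0.09
Rules with consequent 'high': {R2, R3} → strengths 0.09, 0.97
Aggregate via t-conorm [max(a, b)]: 0.97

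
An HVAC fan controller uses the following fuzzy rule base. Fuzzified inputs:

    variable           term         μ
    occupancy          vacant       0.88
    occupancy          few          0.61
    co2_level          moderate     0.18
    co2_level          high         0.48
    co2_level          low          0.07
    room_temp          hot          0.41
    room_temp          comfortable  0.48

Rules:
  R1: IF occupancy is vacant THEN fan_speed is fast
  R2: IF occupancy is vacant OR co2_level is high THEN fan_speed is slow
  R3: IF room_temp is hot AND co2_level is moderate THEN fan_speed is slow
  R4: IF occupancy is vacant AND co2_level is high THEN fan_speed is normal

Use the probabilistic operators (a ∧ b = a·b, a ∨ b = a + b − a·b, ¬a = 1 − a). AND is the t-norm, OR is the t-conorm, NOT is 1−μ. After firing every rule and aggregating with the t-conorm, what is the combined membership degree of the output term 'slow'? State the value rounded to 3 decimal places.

R1: vacant=0.88 → w = 0.8800
R2: vacant=0.88, high=0.48; OR[a + b − a·b] → w = 0.9376
R3: hot=0.41, moderate=0.18; AND[a·b] → w = 0.0738
R4: vacant=0.88, high=0.48; AND[a·b] → w = 0.4224
Rules with consequent 'slow': {R2, R3} → strengths 0.9376, 0.0738
Aggregate via t-conorm [a + b − a·b]: 0.9422

0.942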